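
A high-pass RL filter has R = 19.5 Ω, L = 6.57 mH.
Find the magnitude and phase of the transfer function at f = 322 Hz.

Step 1 — Angular frequency: ω = 2π·322 = 2023 rad/s.
Step 2 — Transfer function: H(jω) = jωL/(R + jωL).
Step 3 — Numerator jωL = j·13.29; denominator R + jωL = 19.5 + j13.29.
Step 4 — H = 0.3172 + j0.4654.
Step 5 — Magnitude: |H| = 0.5632 (-5.0 dB); phase: φ = 55.7°.

|H| = 0.5632 (-5.0 dB), φ = 55.7°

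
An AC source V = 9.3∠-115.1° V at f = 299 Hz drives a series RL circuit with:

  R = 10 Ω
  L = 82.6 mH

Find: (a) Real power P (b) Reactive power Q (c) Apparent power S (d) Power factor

Step 1 — Angular frequency: ω = 2π·f = 2π·299 = 1879 rad/s.
Step 2 — Component impedances:
  R: Z = R = 10 Ω
  L: Z = jωL = j·1879·0.0826 = 0 + j155.2 Ω
Step 3 — Series combination: Z_total = R + L = 10 + j155.2 Ω = 155.5∠86.3° Ω.
Step 4 — Source phasor: V = 9.3∠-115.1° V = -3.945 - j8.422 V.
Step 5 — Current: I = V / Z = -0.05568 + j0.02183 A = 0.05981∠158.6° A.
Step 6 — Complex power: S = V·I* = 0.03577 + j0.5551 VA.
Step 7 — Real power: P = Re(S) = 0.03577 W.
Step 8 — Reactive power: Q = Im(S) = 0.5551 VAR.
Step 9 — Apparent power: |S| = 0.5562 VA.
Step 10 — Power factor: PF = P/|S| = 0.06431 (lagging).

(a) P = 0.03577 W  (b) Q = 0.5551 VAR  (c) S = 0.5562 VA  (d) PF = 0.06431 (lagging)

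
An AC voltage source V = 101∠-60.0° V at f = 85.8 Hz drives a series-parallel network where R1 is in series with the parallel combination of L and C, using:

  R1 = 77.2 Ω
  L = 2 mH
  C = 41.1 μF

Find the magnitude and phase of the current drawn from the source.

Step 1 — Angular frequency: ω = 2π·f = 2π·85.8 = 539.1 rad/s.
Step 2 — Component impedances:
  R1: Z = R = 77.2 Ω
  L: Z = jωL = j·539.1·0.002 = 0 + j1.078 Ω
  C: Z = 1/(jωC) = -j/(ω·C) = 0 - j45.13 Ω
Step 3 — Parallel branch: L || C = 1/(1/L + 1/C) = 0 + j1.105 Ω.
Step 4 — Series with R1: Z_total = R1 + (L || C) = 77.2 + j1.105 Ω = 77.21∠0.8° Ω.
Step 5 — Source phasor: V = 101∠-60.0° V = 50.5 - j87.47 V.
Step 6 — Ohm's law: I = V / Z_total = (50.5 - j87.47) / (77.2 + j1.105) = 0.6378 - j1.142 A.
Step 7 — Convert to polar: |I| = 1.308 A, ∠I = -60.8°.

I = 1.308∠-60.8° A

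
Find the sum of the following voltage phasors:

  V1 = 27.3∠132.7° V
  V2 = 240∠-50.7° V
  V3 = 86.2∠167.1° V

Step 1 — Convert each phasor to rectangular form:
  V1 = 27.3·(cos(132.7°) + j·sin(132.7°)) = -18.51 + j20.06 V
  V2 = 240·(cos(-50.7°) + j·sin(-50.7°)) = 152 - j185.7 V
  V3 = 86.2·(cos(167.1°) + j·sin(167.1°)) = -84.02 + j19.24 V
Step 2 — Sum components: V_total = 49.47 - j146.4 V.
Step 3 — Convert to polar: |V_total| = 154.5 V, ∠V_total = -71.3°.

V_total = 154.5∠-71.3° V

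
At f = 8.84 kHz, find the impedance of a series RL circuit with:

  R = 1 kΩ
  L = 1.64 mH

Step 1 — Angular frequency: ω = 2π·f = 2π·8840 = 5.554e+04 rad/s.
Step 2 — Component impedances:
  R: Z = R = 1000 Ω
  L: Z = jωL = j·5.554e+04·0.00164 = 0 + j91.09 Ω
Step 3 — Series combination: Z_total = R + L = 1000 + j91.09 Ω = 1004∠5.2° Ω.

Z = 1000 + j91.09 Ω = 1004∠5.2° Ω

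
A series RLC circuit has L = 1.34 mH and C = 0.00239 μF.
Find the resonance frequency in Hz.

Step 1 — Resonance condition Im(Z)=0 gives ω₀ = 1/√(LC).
Step 2 — ω₀ = 1/√(0.00134·2.39e-09) = 5.588e+05 rad/s.
Step 3 — f₀ = ω₀/(2π) = 8.893e+04 Hz.

f₀ = 8.893e+04 Hz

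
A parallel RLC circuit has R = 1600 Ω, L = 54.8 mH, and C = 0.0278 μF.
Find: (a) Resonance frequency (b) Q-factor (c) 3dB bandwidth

Step 1 — Resonance: ω₀ = 1/√(LC) = 1/√(0.0548·2.78e-08) = 2.562e+04 rad/s.
Step 2 — f₀ = ω₀/(2π) = 4078 Hz.
Step 3 — Parallel Q: Q = R/(ω₀L) = 1600/(2.562e+04·0.0548) = 1.14.
Step 4 — Bandwidth: Δω = ω₀/Q = 2.248e+04 rad/s; BW = Δω/(2π) = 3578 Hz.

(a) f₀ = 4078 Hz  (b) Q = 1.14  (c) BW = 3578 Hz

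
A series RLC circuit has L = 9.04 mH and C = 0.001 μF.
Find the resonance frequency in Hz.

Step 1 — Resonance condition Im(Z)=0 gives ω₀ = 1/√(LC).
Step 2 — ω₀ = 1/√(0.00904·1e-09) = 3.326e+05 rad/s.
Step 3 — f₀ = ω₀/(2π) = 5.293e+04 Hz.

f₀ = 5.293e+04 Hz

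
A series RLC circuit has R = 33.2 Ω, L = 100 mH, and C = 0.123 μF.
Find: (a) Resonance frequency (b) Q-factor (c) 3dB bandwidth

Step 1 — Resonance condition Im(Z)=0 gives ω₀ = 1/√(LC).
Step 2 — ω₀ = 1/√(0.1·1.23e-07) = 9017 rad/s.
Step 3 — f₀ = ω₀/(2π) = 1435 Hz.
Step 4 — Series Q: Q = ω₀L/R = 9017·0.1/33.2 = 27.16.
Step 5 — 3dB bandwidth: Δω = ω₀/Q = 332 rad/s; BW = Δω/(2π) = 52.84 Hz.

(a) f₀ = 1435 Hz  (b) Q = 27.16  (c) BW = 52.84 Hz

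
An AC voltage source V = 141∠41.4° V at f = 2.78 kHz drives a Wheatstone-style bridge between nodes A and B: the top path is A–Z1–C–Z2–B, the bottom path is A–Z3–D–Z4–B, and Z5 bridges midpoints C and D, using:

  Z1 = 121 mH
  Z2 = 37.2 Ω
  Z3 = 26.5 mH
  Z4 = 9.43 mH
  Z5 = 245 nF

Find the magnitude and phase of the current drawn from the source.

Step 1 — Angular frequency: ω = 2π·f = 2π·2780 = 1.747e+04 rad/s.
Step 2 — Component impedances:
  Z1: Z = jωL = j·1.747e+04·0.121 = 0 + j2114 Ω
  Z2: Z = R = 37.2 Ω
  Z3: Z = jωL = j·1.747e+04·0.0265 = 0 + j462.9 Ω
  Z4: Z = jωL = j·1.747e+04·0.00943 = 0 + j164.7 Ω
  Z5: Z = 1/(jωC) = -j/(ω·C) = 0 - j233.7 Ω
Step 3 — Bridge requires nodal analysis (the Z5 bridge couples midpoints C and D, so the two paths cannot be reduced to a simple series/parallel combination). Setting node B to ground and injecting 1 A at node A, the 3-node admittance system at A, C, D solves to V_A = Z_AB = 52.82 + j667.2 Ω = 669.2∠85.5° Ω.
Step 4 — Source phasor: V = 141∠41.4° V = 105.8 + j93.24 V.
Step 5 — Ohm's law: I = V / Z_total = (105.8 + j93.24) / (52.82 + j667.2) = 0.1514 - j0.1465 A.
Step 6 — Convert to polar: |I| = 0.2107 A, ∠I = -44.1°.

I = 0.2107∠-44.1° A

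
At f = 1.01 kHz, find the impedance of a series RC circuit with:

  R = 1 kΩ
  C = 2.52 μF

Step 1 — Angular frequency: ω = 2π·f = 2π·1010 = 6346 rad/s.
Step 2 — Component impedances:
  R: Z = R = 1000 Ω
  C: Z = 1/(jωC) = -j/(ω·C) = 0 - j62.53 Ω
Step 3 — Series combination: Z_total = R + C = 1000 - j62.53 Ω = 1002∠-3.6° Ω.

Z = 1000 - j62.53 Ω = 1002∠-3.6° Ω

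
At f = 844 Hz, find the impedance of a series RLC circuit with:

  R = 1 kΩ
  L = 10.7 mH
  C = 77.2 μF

Step 1 — Angular frequency: ω = 2π·f = 2π·844 = 5303 rad/s.
Step 2 — Component impedances:
  R: Z = R = 1000 Ω
  L: Z = jωL = j·5303·0.0107 = 0 + j56.74 Ω
  C: Z = 1/(jωC) = -j/(ω·C) = 0 - j2.443 Ω
Step 3 — Series combination: Z_total = R + L + C = 1000 + j54.3 Ω = 1001∠3.1° Ω.

Z = 1000 + j54.3 Ω = 1001∠3.1° Ω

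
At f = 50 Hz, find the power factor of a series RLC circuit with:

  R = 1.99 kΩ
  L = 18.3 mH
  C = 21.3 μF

Step 1 — Angular frequency: ω = 2π·f = 2π·50 = 314.2 rad/s.
Step 2 — Component impedances:
  R: Z = R = 1990 Ω
  L: Z = jωL = j·314.2·0.0183 = 0 + j5.749 Ω
  C: Z = 1/(jωC) = -j/(ω·C) = 0 - j149.4 Ω
Step 3 — Series combination: Z_total = R + L + C = 1990 - j143.7 Ω = 1995∠-4.1° Ω.
Step 4 — Power factor: PF = cos(φ) = Re(Z)/|Z| = 1990/1995.2 = 0.9974.
Step 5 — Type: Im(Z) = -143.7 ⇒ leading (phase φ = -4.1°).

PF = 0.9974 (leading, φ = -4.1°)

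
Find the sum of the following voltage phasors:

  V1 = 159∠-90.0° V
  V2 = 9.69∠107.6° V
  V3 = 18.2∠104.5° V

Step 1 — Convert each phasor to rectangular form:
  V1 = 159·(cos(-90.0°) + j·sin(-90.0°)) = 0 - j159 V
  V2 = 9.69·(cos(107.6°) + j·sin(107.6°)) = -2.93 + j9.236 V
  V3 = 18.2·(cos(104.5°) + j·sin(104.5°)) = -4.557 + j17.62 V
Step 2 — Sum components: V_total = -7.487 - j132.1 V.
Step 3 — Convert to polar: |V_total| = 132.4 V, ∠V_total = -93.2°.

V_total = 132.4∠-93.2° V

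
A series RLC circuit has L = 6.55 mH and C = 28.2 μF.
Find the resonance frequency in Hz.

Step 1 — Resonance condition Im(Z)=0 gives ω₀ = 1/√(LC).
Step 2 — ω₀ = 1/√(0.00655·2.82e-05) = 2327 rad/s.
Step 3 — f₀ = ω₀/(2π) = 370.3 Hz.

f₀ = 370.3 Hz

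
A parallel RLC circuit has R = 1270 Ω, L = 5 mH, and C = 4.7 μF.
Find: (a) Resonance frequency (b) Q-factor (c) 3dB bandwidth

Step 1 — Resonance: ω₀ = 1/√(LC) = 1/√(0.005·4.7e-06) = 6523 rad/s.
Step 2 — f₀ = ω₀/(2π) = 1038 Hz.
Step 3 — Parallel Q: Q = R/(ω₀L) = 1270/(6523·0.005) = 38.94.
Step 4 — Bandwidth: Δω = ω₀/Q = 167.5 rad/s; BW = Δω/(2π) = 26.66 Hz.

(a) f₀ = 1038 Hz  (b) Q = 38.94  (c) BW = 26.66 Hz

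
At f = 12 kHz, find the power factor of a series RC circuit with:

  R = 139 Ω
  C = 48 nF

Step 1 — Angular frequency: ω = 2π·f = 2π·1.2e+04 = 7.54e+04 rad/s.
Step 2 — Component impedances:
  R: Z = R = 139 Ω
  C: Z = 1/(jωC) = -j/(ω·C) = 0 - j276.3 Ω
Step 3 — Series combination: Z_total = R + C = 139 - j276.3 Ω = 309.3∠-63.3° Ω.
Step 4 — Power factor: PF = cos(φ) = Re(Z)/|Z| = 139/309.3 = 0.4494.
Step 5 — Type: Im(Z) = -276.3 ⇒ leading (phase φ = -63.3°).

PF = 0.4494 (leading, φ = -63.3°)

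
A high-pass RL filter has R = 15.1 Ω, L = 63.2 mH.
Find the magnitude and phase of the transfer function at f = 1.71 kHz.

Step 1 — Angular frequency: ω = 2π·1710 = 1.074e+04 rad/s.
Step 2 — Transfer function: H(jω) = jωL/(R + jωL).
Step 3 — Numerator jωL = j·679; denominator R + jωL = 15.1 + j679.
Step 4 — H = 0.9995 + j0.02223.
Step 5 — Magnitude: |H| = 0.9998 (-0.0 dB); phase: φ = 1.3°.

|H| = 0.9998 (-0.0 dB), φ = 1.3°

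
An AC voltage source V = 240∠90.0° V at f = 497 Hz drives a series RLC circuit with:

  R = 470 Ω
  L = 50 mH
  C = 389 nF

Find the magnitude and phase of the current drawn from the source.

Step 1 — Angular frequency: ω = 2π·f = 2π·497 = 3123 rad/s.
Step 2 — Component impedances:
  R: Z = R = 470 Ω
  L: Z = jωL = j·3123·0.05 = 0 + j156.1 Ω
  C: Z = 1/(jωC) = -j/(ω·C) = 0 - j823.2 Ω
Step 3 — Series combination: Z_total = R + L + C = 470 - j667.1 Ω = 816∠-54.8° Ω.
Step 4 — Source phasor: V = 240∠90.0° V = 0 + j240 V.
Step 5 — Ohm's law: I = V / Z_total = (0 + j240) / (470 - j667.1) = -0.2404 + j0.1694 A.
Step 6 — Convert to polar: |I| = 0.2941 A, ∠I = 144.8°.

I = 0.2941∠144.8° A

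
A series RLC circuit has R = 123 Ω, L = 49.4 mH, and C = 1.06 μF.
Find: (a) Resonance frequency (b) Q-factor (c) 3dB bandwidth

Step 1 — Resonance condition Im(Z)=0 gives ω₀ = 1/√(LC).
Step 2 — ω₀ = 1/√(0.0494·1.06e-06) = 4370 rad/s.
Step 3 — f₀ = ω₀/(2π) = 695.5 Hz.
Step 4 — Series Q: Q = ω₀L/R = 4370·0.0494/123 = 1.755.
Step 5 — 3dB bandwidth: Δω = ω₀/Q = 2490 rad/s; BW = Δω/(2π) = 396.3 Hz.

(a) f₀ = 695.5 Hz  (b) Q = 1.755  (c) BW = 396.3 Hz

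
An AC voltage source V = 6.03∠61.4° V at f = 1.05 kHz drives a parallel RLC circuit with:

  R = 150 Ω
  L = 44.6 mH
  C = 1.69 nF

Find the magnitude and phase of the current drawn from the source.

Step 1 — Angular frequency: ω = 2π·f = 2π·1050 = 6597 rad/s.
Step 2 — Component impedances:
  R: Z = R = 150 Ω
  L: Z = jωL = j·6597·0.0446 = 0 + j294.2 Ω
  C: Z = 1/(jωC) = -j/(ω·C) = 0 - j8.969e+04 Ω
Step 3 — Parallel combination: 1/Z_total = 1/R + 1/L + 1/C; Z_total = 119.2 + j60.58 Ω = 133.7∠26.9° Ω.
Step 4 — Source phasor: V = 6.03∠61.4° V = 2.887 + j5.294 V.
Step 5 — Ohm's law: I = V / Z_total = (2.887 + j5.294) / (119.2 + j60.58) = 0.03718 + j0.02552 A.
Step 6 — Convert to polar: |I| = 0.04509 A, ∠I = 34.5°.

I = 0.04509∠34.5° A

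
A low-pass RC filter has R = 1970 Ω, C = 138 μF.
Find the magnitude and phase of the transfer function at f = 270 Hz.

Step 1 — Angular frequency: ω = 2π·270 = 1696 rad/s.
Step 2 — Transfer function: H(jω) = 1/(1 + jωRC).
Step 3 — Denominator: 1 + jωRC = 1 + j·1696·1970·0.000138 = 1 + j461.2.
Step 4 — H = 4.701e-06 - j0.002168.
Step 5 — Magnitude: |H| = 0.002168 (-53.3 dB); phase: φ = -89.9°.

|H| = 0.002168 (-53.3 dB), φ = -89.9°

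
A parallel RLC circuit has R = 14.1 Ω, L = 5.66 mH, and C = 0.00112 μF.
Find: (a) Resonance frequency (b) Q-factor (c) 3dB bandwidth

Step 1 — Resonance: ω₀ = 1/√(LC) = 1/√(0.00566·1.12e-09) = 3.972e+05 rad/s.
Step 2 — f₀ = ω₀/(2π) = 6.321e+04 Hz.
Step 3 — Parallel Q: Q = R/(ω₀L) = 14.1/(3.972e+05·0.00566) = 0.006272.
Step 4 — Bandwidth: Δω = ω₀/Q = 6.332e+07 rad/s; BW = Δω/(2π) = 1.008e+07 Hz.

(a) f₀ = 6.321e+04 Hz  (b) Q = 0.006272  (c) BW = 1.008e+07 Hz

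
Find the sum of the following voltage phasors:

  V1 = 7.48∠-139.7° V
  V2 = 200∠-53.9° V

Step 1 — Convert each phasor to rectangular form:
  V1 = 7.48·(cos(-139.7°) + j·sin(-139.7°)) = -5.705 - j4.838 V
  V2 = 200·(cos(-53.9°) + j·sin(-53.9°)) = 117.8 - j161.6 V
Step 2 — Sum components: V_total = 112.1 - j166.4 V.
Step 3 — Convert to polar: |V_total| = 200.7 V, ∠V_total = -56.0°.

V_total = 200.7∠-56.0° V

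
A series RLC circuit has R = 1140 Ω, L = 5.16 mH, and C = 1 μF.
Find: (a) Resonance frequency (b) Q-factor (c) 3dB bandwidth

Step 1 — Resonance condition Im(Z)=0 gives ω₀ = 1/√(LC).
Step 2 — ω₀ = 1/√(0.00516·1e-06) = 1.392e+04 rad/s.
Step 3 — f₀ = ω₀/(2π) = 2216 Hz.
Step 4 — Series Q: Q = ω₀L/R = 1.392e+04·0.00516/1140 = 0.06301.
Step 5 — 3dB bandwidth: Δω = ω₀/Q = 2.209e+05 rad/s; BW = Δω/(2π) = 3.516e+04 Hz.

(a) f₀ = 2216 Hz  (b) Q = 0.06301  (c) BW = 3.516e+04 Hz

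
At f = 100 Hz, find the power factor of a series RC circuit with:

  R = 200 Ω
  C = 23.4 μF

Step 1 — Angular frequency: ω = 2π·f = 2π·100 = 628.3 rad/s.
Step 2 — Component impedances:
  R: Z = R = 200 Ω
  C: Z = 1/(jωC) = -j/(ω·C) = 0 - j68.01 Ω
Step 3 — Series combination: Z_total = R + C = 200 - j68.01 Ω = 211.2∠-18.8° Ω.
Step 4 — Power factor: PF = cos(φ) = Re(Z)/|Z| = 200/211.249 = 0.9468.
Step 5 — Type: Im(Z) = -68.01 ⇒ leading (phase φ = -18.8°).

PF = 0.9468 (leading, φ = -18.8°)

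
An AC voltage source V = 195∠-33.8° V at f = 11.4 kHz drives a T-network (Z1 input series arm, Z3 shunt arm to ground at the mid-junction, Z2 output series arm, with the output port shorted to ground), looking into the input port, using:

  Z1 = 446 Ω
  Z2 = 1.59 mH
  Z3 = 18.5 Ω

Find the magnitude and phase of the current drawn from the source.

Step 1 — Angular frequency: ω = 2π·f = 2π·1.14e+04 = 7.163e+04 rad/s.
Step 2 — Component impedances:
  Z1: Z = R = 446 Ω
  Z2: Z = jωL = j·7.163e+04·0.00159 = 0 + j113.9 Ω
  Z3: Z = R = 18.5 Ω
Step 3 — With the output port shorted to ground, the output series arm Z2 runs from the junction to ground; the shunt arm Z3 also runs from the junction to ground. They appear in parallel: Z3 || Z2 = 18.02 + j2.928 Ω.
Step 4 — Series with input arm Z1: Z_in = Z1 + (Z3 || Z2) = 464 + j2.928 Ω = 464∠0.4° Ω.
Step 5 — Source phasor: V = 195∠-33.8° V = 162 - j108.5 V.
Step 6 — Ohm's law: I = V / Z_total = (162 - j108.5) / (464 + j2.928) = 0.3477 - j0.236 A.
Step 7 — Convert to polar: |I| = 0.4202 A, ∠I = -34.2°.

I = 0.4202∠-34.2° A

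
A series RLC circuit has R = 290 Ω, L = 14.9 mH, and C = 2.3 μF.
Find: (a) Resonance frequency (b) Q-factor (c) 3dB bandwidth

Step 1 — Resonance condition Im(Z)=0 gives ω₀ = 1/√(LC).
Step 2 — ω₀ = 1/√(0.0149·2.3e-06) = 5402 rad/s.
Step 3 — f₀ = ω₀/(2π) = 859.7 Hz.
Step 4 — Series Q: Q = ω₀L/R = 5402·0.0149/290 = 0.2775.
Step 5 — 3dB bandwidth: Δω = ω₀/Q = 1.946e+04 rad/s; BW = Δω/(2π) = 3098 Hz.

(a) f₀ = 859.7 Hz  (b) Q = 0.2775  (c) BW = 3098 Hz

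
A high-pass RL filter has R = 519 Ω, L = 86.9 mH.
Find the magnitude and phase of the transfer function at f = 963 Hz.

Step 1 — Angular frequency: ω = 2π·963 = 6051 rad/s.
Step 2 — Transfer function: H(jω) = jωL/(R + jωL).
Step 3 — Numerator jωL = j·525.8; denominator R + jωL = 519 + j525.8.
Step 4 — H = 0.5065 + j0.5.
Step 5 — Magnitude: |H| = 0.7117 (-3.0 dB); phase: φ = 44.6°.

|H| = 0.7117 (-3.0 dB), φ = 44.6°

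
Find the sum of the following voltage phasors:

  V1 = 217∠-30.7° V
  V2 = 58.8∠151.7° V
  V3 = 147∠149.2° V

Step 1 — Convert each phasor to rectangular form:
  V1 = 217·(cos(-30.7°) + j·sin(-30.7°)) = 186.6 - j110.8 V
  V2 = 58.8·(cos(151.7°) + j·sin(151.7°)) = -51.77 + j27.88 V
  V3 = 147·(cos(149.2°) + j·sin(149.2°)) = -126.3 + j75.27 V
Step 2 — Sum components: V_total = 8.549 - j7.641 V.
Step 3 — Convert to polar: |V_total| = 11.47 V, ∠V_total = -41.8°.

V_total = 11.47∠-41.8° V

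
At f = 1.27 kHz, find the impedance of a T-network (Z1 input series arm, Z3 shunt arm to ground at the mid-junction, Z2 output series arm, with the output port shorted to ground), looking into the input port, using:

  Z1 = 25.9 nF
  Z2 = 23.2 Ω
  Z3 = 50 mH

Step 1 — Angular frequency: ω = 2π·f = 2π·1270 = 7980 rad/s.
Step 2 — Component impedances:
  Z1: Z = 1/(jωC) = -j/(ω·C) = 0 - j4839 Ω
  Z2: Z = R = 23.2 Ω
  Z3: Z = jωL = j·7980·0.05 = 0 + j399 Ω
Step 3 — With the output port shorted to ground, the output series arm Z2 runs from the junction to ground; the shunt arm Z3 also runs from the junction to ground. They appear in parallel: Z3 || Z2 = 23.12 + j1.344 Ω.
Step 4 — Series with input arm Z1: Z_in = Z1 + (Z3 || Z2) = 23.12 - j4837 Ω = 4837∠-89.7° Ω.

Z = 23.12 - j4837 Ω = 4837∠-89.7° Ω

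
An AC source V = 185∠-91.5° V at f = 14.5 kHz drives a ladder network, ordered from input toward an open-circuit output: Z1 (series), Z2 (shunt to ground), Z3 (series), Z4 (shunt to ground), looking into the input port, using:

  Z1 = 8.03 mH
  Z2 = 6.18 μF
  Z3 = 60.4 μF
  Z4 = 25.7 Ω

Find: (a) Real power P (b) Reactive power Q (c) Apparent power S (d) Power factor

Step 1 — Angular frequency: ω = 2π·f = 2π·1.45e+04 = 9.111e+04 rad/s.
Step 2 — Component impedances:
  Z1: Z = jωL = j·9.111e+04·0.00803 = 0 + j731.6 Ω
  Z2: Z = 1/(jωC) = -j/(ω·C) = 0 - j1.776 Ω
  Z3: Z = 1/(jωC) = -j/(ω·C) = 0 - j0.1817 Ω
  Z4: Z = R = 25.7 Ω
Step 3 — Ladder network (open output): work backward from the far end, alternating series and parallel combinations. Z_in = 0.122 + j729.8 Ω = 729.8∠90.0° Ω.
Step 4 — Source phasor: V = 185∠-91.5° V = -4.843 - j184.9 V.
Step 5 — Current: I = V / Z = -0.2534 + j0.006593 A = 0.2535∠178.5° A.
Step 6 — Complex power: S = V·I* = 0.007841 + j46.9 VA.
Step 7 — Real power: P = Re(S) = 0.007841 W.
Step 8 — Reactive power: Q = Im(S) = 46.9 VAR.
Step 9 — Apparent power: |S| = 46.9 VA.
Step 10 — Power factor: PF = P/|S| = 0.0001672 (lagging).

(a) P = 0.007841 W  (b) Q = 46.9 VAR  (c) S = 46.9 VA  (d) PF = 0.0001672 (lagging)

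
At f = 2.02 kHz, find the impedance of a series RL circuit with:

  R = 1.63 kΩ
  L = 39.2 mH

Step 1 — Angular frequency: ω = 2π·f = 2π·2020 = 1.269e+04 rad/s.
Step 2 — Component impedances:
  R: Z = R = 1630 Ω
  L: Z = jωL = j·1.269e+04·0.0392 = 0 + j497.5 Ω
Step 3 — Series combination: Z_total = R + L = 1630 + j497.5 Ω = 1704∠17.0° Ω.

Z = 1630 + j497.5 Ω = 1704∠17.0° Ω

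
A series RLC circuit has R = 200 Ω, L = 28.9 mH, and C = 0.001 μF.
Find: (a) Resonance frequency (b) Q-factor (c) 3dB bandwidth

Step 1 — Resonance: ω₀ = 1/√(LC) = 1/√(0.0289·1e-09) = 1.86e+05 rad/s.
Step 2 — f₀ = ω₀/(2π) = 2.961e+04 Hz.
Step 3 — Series Q: Q = ω₀L/R = 1.86e+05·0.0289/200 = 26.88.
Step 4 — Bandwidth: Δω = ω₀/Q = 6920 rad/s; BW = Δω/(2π) = 1101 Hz.

(a) f₀ = 2.961e+04 Hz  (b) Q = 26.88  (c) BW = 1101 Hz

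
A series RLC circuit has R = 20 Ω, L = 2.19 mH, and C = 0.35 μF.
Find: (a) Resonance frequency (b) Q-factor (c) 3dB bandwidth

Step 1 — Resonance: ω₀ = 1/√(LC) = 1/√(0.00219·3.5e-07) = 3.612e+04 rad/s.
Step 2 — f₀ = ω₀/(2π) = 5749 Hz.
Step 3 — Series Q: Q = ω₀L/R = 3.612e+04·0.00219/20 = 3.955.
Step 4 — Bandwidth: Δω = ω₀/Q = 9132 rad/s; BW = Δω/(2π) = 1453 Hz.

(a) f₀ = 5749 Hz  (b) Q = 3.955  (c) BW = 1453 Hz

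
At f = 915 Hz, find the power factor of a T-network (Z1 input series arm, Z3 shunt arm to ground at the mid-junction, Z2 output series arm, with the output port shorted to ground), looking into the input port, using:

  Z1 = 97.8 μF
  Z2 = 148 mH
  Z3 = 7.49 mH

Step 1 — Angular frequency: ω = 2π·f = 2π·915 = 5749 rad/s.
Step 2 — Component impedances:
  Z1: Z = 1/(jωC) = -j/(ω·C) = 0 - j1.779 Ω
  Z2: Z = jωL = j·5749·0.148 = 0 + j850.9 Ω
  Z3: Z = jωL = j·5749·0.00749 = 0 + j43.06 Ω
Step 3 — With the output port shorted to ground, the output series arm Z2 runs from the junction to ground; the shunt arm Z3 also runs from the junction to ground. They appear in parallel: Z3 || Z2 = 0 + j40.99 Ω.
Step 4 — Series with input arm Z1: Z_in = Z1 + (Z3 || Z2) = 0 + j39.21 Ω = 39.21∠90.0° Ω.
Step 5 — Power factor: PF = cos(φ) = Re(Z)/|Z| = 0/39.21 = 0.
Step 6 — Type: Im(Z) = 39.21 ⇒ lagging (phase φ = 90.0°).

PF = 0 (lagging, φ = 90.0°)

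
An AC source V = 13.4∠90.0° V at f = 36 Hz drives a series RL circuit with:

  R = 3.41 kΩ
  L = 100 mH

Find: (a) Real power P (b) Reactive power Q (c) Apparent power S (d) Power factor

Step 1 — Angular frequency: ω = 2π·f = 2π·36 = 226.2 rad/s.
Step 2 — Component impedances:
  R: Z = R = 3410 Ω
  L: Z = jωL = j·226.2·0.1 = 0 + j22.62 Ω
Step 3 — Series combination: Z_total = R + L = 3410 + j22.62 Ω = 3410∠0.4° Ω.
Step 4 — Source phasor: V = 13.4∠90.0° V = 0 + j13.4 V.
Step 5 — Current: I = V / Z = 2.607e-05 + j0.003929 A = 0.00393∠89.6° A.
Step 6 — Complex power: S = V·I* = 0.05265 + j0.0003493 VA.
Step 7 — Real power: P = Re(S) = 0.05265 W.
Step 8 — Reactive power: Q = Im(S) = 0.0003493 VAR.
Step 9 — Apparent power: |S| = 0.05266 VA.
Step 10 — Power factor: PF = P/|S| = 1 (lagging).

(a) P = 0.05265 W  (b) Q = 0.0003493 VAR  (c) S = 0.05266 VA  (d) PF = 1 (lagging)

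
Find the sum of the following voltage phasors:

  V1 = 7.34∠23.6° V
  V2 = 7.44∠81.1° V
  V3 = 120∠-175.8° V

Step 1 — Convert each phasor to rectangular form:
  V1 = 7.34·(cos(23.6°) + j·sin(23.6°)) = 6.726 + j2.939 V
  V2 = 7.44·(cos(81.1°) + j·sin(81.1°)) = 1.151 + j7.35 V
  V3 = 120·(cos(-175.8°) + j·sin(-175.8°)) = -119.7 - j8.789 V
Step 2 — Sum components: V_total = -111.8 + j1.5 V.
Step 3 — Convert to polar: |V_total| = 111.8 V, ∠V_total = 179.2°.

V_total = 111.8∠179.2° V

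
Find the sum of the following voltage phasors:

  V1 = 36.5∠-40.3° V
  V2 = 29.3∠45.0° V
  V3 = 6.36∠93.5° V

Step 1 — Convert each phasor to rectangular form:
  V1 = 36.5·(cos(-40.3°) + j·sin(-40.3°)) = 27.84 - j23.61 V
  V2 = 29.3·(cos(45.0°) + j·sin(45.0°)) = 20.72 + j20.72 V
  V3 = 6.36·(cos(93.5°) + j·sin(93.5°)) = -0.3883 + j6.348 V
Step 2 — Sum components: V_total = 48.17 + j3.459 V.
Step 3 — Convert to polar: |V_total| = 48.29 V, ∠V_total = 4.1°.

V_total = 48.29∠4.1° V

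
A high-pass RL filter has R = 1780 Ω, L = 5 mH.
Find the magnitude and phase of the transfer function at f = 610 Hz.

Step 1 — Angular frequency: ω = 2π·610 = 3833 rad/s.
Step 2 — Transfer function: H(jω) = jωL/(R + jωL).
Step 3 — Numerator jωL = j·19.16; denominator R + jωL = 1780 + j19.16.
Step 4 — H = 0.0001159 + j0.01076.
Step 5 — Magnitude: |H| = 0.01077 (-39.4 dB); phase: φ = 89.4°.

|H| = 0.01077 (-39.4 dB), φ = 89.4°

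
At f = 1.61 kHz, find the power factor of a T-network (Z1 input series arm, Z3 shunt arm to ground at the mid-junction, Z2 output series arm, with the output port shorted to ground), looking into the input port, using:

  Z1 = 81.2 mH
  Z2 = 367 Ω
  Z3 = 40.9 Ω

Step 1 — Angular frequency: ω = 2π·f = 2π·1610 = 1.012e+04 rad/s.
Step 2 — Component impedances:
  Z1: Z = jωL = j·1.012e+04·0.0812 = 0 + j821.4 Ω
  Z2: Z = R = 367 Ω
  Z3: Z = R = 40.9 Ω
Step 3 — With the output port shorted to ground, the output series arm Z2 runs from the junction to ground; the shunt arm Z3 also runs from the junction to ground. They appear in parallel: Z3 || Z2 = 36.8 Ω.
Step 4 — Series with input arm Z1: Z_in = Z1 + (Z3 || Z2) = 36.8 + j821.4 Ω = 822.2∠87.4° Ω.
Step 5 — Power factor: PF = cos(φ) = Re(Z)/|Z| = 36.799/822.24 = 0.04475.
Step 6 — Type: Im(Z) = 821.4 ⇒ lagging (phase φ = 87.4°).

PF = 0.04475 (lagging, φ = 87.4°)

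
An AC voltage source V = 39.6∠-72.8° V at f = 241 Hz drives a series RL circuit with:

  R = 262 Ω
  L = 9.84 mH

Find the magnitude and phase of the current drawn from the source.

Step 1 — Angular frequency: ω = 2π·f = 2π·241 = 1514 rad/s.
Step 2 — Component impedances:
  R: Z = R = 262 Ω
  L: Z = jωL = j·1514·0.00984 = 0 + j14.9 Ω
Step 3 — Series combination: Z_total = R + L = 262 + j14.9 Ω = 262.4∠3.3° Ω.
Step 4 — Source phasor: V = 39.6∠-72.8° V = 11.71 - j37.83 V.
Step 5 — Ohm's law: I = V / Z_total = (11.71 - j37.83) / (262 + j14.9) = 0.03637 - j0.1465 A.
Step 6 — Convert to polar: |I| = 0.1509 A, ∠I = -76.1°.

I = 0.1509∠-76.1° A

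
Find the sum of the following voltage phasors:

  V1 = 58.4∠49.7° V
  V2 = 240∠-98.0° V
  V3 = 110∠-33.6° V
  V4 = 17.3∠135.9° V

Step 1 — Convert each phasor to rectangular form:
  V1 = 58.4·(cos(49.7°) + j·sin(49.7°)) = 37.77 + j44.54 V
  V2 = 240·(cos(-98.0°) + j·sin(-98.0°)) = -33.4 - j237.7 V
  V3 = 110·(cos(-33.6°) + j·sin(-33.6°)) = 91.62 - j60.87 V
  V4 = 17.3·(cos(135.9°) + j·sin(135.9°)) = -12.42 + j12.04 V
Step 2 — Sum components: V_total = 83.57 - j242 V.
Step 3 — Convert to polar: |V_total| = 256 V, ∠V_total = -70.9°.

V_total = 256∠-70.9° V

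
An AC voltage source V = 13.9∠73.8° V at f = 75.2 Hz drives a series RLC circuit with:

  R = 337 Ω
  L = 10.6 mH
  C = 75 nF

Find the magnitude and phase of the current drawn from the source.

Step 1 — Angular frequency: ω = 2π·f = 2π·75.2 = 472.5 rad/s.
Step 2 — Component impedances:
  R: Z = R = 337 Ω
  L: Z = jωL = j·472.5·0.0106 = 0 + j5.008 Ω
  C: Z = 1/(jωC) = -j/(ω·C) = 0 - j2.822e+04 Ω
Step 3 — Series combination: Z_total = R + L + C = 337 - j2.821e+04 Ω = 2.822e+04∠-89.3° Ω.
Step 4 — Source phasor: V = 13.9∠73.8° V = 3.878 + j13.35 V.
Step 5 — Ohm's law: I = V / Z_total = (3.878 + j13.35) / (337 - j2.821e+04) = -0.0004714 + j0.0001431 A.
Step 6 — Convert to polar: |I| = 0.0004926 A, ∠I = 163.1°.

I = 0.0004926∠163.1° A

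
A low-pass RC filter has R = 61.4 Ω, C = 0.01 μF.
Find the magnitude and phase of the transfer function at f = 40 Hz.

Step 1 — Angular frequency: ω = 2π·40 = 251.3 rad/s.
Step 2 — Transfer function: H(jω) = 1/(1 + jωRC).
Step 3 — Denominator: 1 + jωRC = 1 + j·251.3·61.4·1e-08 = 1 + j0.0001543.
Step 4 — H = 1 - j0.0001543.
Step 5 — Magnitude: |H| = 1 (-0.0 dB); phase: φ = -0.0°.

|H| = 1 (-0.0 dB), φ = -0.0°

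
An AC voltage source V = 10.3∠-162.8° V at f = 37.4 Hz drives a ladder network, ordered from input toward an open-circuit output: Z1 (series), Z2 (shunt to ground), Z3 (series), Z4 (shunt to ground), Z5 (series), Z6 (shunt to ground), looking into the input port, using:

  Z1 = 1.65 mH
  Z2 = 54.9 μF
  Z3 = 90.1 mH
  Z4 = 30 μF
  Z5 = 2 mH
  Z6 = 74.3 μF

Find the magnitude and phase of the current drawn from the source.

Step 1 — Angular frequency: ω = 2π·f = 2π·37.4 = 235 rad/s.
Step 2 — Component impedances:
  Z1: Z = jωL = j·235·0.00165 = 0 + j0.3877 Ω
  Z2: Z = 1/(jωC) = -j/(ω·C) = 0 - j77.51 Ω
  Z3: Z = jωL = j·235·0.0901 = 0 + j21.17 Ω
  Z4: Z = 1/(jωC) = -j/(ω·C) = 0 - j141.8 Ω
  Z5: Z = jωL = j·235·0.002 = 0 + j0.47 Ω
  Z6: Z = 1/(jωC) = -j/(ω·C) = 0 - j57.27 Ω
Step 3 — Ladder network (open output): work backward from the far end, alternating series and parallel combinations. Z_in = 0 - j15.12 Ω = 15.12∠-90.0° Ω.
Step 4 — Source phasor: V = 10.3∠-162.8° V = -9.839 - j3.046 V.
Step 5 — Ohm's law: I = V / Z_total = (-9.839 - j3.046) / (0 - j15.12) = 0.2014 - j0.6507 A.
Step 6 — Convert to polar: |I| = 0.6811 A, ∠I = -72.8°.

I = 0.6811∠-72.8° A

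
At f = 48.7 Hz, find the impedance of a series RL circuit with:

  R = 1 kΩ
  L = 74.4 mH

Step 1 — Angular frequency: ω = 2π·f = 2π·48.7 = 306 rad/s.
Step 2 — Component impedances:
  R: Z = R = 1000 Ω
  L: Z = jωL = j·306·0.0744 = 0 + j22.77 Ω
Step 3 — Series combination: Z_total = R + L = 1000 + j22.77 Ω = 1000∠1.3° Ω.

Z = 1000 + j22.77 Ω = 1000∠1.3° Ω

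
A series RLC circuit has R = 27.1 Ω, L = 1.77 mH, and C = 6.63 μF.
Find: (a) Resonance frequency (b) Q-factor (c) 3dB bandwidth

Step 1 — Resonance: ω₀ = 1/√(LC) = 1/√(0.00177·6.63e-06) = 9231 rad/s.
Step 2 — f₀ = ω₀/(2π) = 1469 Hz.
Step 3 — Series Q: Q = ω₀L/R = 9231·0.00177/27.1 = 0.6029.
Step 4 — Bandwidth: Δω = ω₀/Q = 1.531e+04 rad/s; BW = Δω/(2π) = 2437 Hz.

(a) f₀ = 1469 Hz  (b) Q = 0.6029  (c) BW = 2437 Hz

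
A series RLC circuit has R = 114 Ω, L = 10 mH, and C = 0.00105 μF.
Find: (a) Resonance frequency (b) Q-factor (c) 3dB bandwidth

Step 1 — Resonance condition Im(Z)=0 gives ω₀ = 1/√(LC).
Step 2 — ω₀ = 1/√(0.01·1.05e-09) = 3.086e+05 rad/s.
Step 3 — f₀ = ω₀/(2π) = 4.912e+04 Hz.
Step 4 — Series Q: Q = ω₀L/R = 3.086e+05·0.01/114 = 27.07.
Step 5 — 3dB bandwidth: Δω = ω₀/Q = 1.14e+04 rad/s; BW = Δω/(2π) = 1814 Hz.

(a) f₀ = 4.912e+04 Hz  (b) Q = 27.07  (c) BW = 1814 Hz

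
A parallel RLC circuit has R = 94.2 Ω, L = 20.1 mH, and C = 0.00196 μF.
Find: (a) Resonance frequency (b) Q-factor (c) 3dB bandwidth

Step 1 — Resonance: ω₀ = 1/√(LC) = 1/√(0.0201·1.96e-09) = 1.593e+05 rad/s.
Step 2 — f₀ = ω₀/(2π) = 2.536e+04 Hz.
Step 3 — Parallel Q: Q = R/(ω₀L) = 94.2/(1.593e+05·0.0201) = 0.02942.
Step 4 — Bandwidth: Δω = ω₀/Q = 5.416e+06 rad/s; BW = Δω/(2π) = 8.62e+05 Hz.

(a) f₀ = 2.536e+04 Hz  (b) Q = 0.02942  (c) BW = 8.62e+05 Hz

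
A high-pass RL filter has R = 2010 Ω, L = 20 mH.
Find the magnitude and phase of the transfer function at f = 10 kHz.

Step 1 — Angular frequency: ω = 2π·1e+04 = 6.283e+04 rad/s.
Step 2 — Transfer function: H(jω) = jωL/(R + jωL).
Step 3 — Numerator jωL = j·1257; denominator R + jωL = 2010 + j1257.
Step 4 — H = 0.281 + j0.4495.
Step 5 — Magnitude: |H| = 0.5301 (-5.5 dB); phase: φ = 58.0°.

|H| = 0.5301 (-5.5 dB), φ = 58.0°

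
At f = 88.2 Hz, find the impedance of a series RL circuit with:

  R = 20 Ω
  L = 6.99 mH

Step 1 — Angular frequency: ω = 2π·f = 2π·88.2 = 554.2 rad/s.
Step 2 — Component impedances:
  R: Z = R = 20 Ω
  L: Z = jωL = j·554.2·0.00699 = 0 + j3.874 Ω
Step 3 — Series combination: Z_total = R + L = 20 + j3.874 Ω = 20.37∠11.0° Ω.

Z = 20 + j3.874 Ω = 20.37∠11.0° Ω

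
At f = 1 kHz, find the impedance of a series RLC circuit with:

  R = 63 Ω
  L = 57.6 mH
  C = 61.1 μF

Step 1 — Angular frequency: ω = 2π·f = 2π·1000 = 6283 rad/s.
Step 2 — Component impedances:
  R: Z = R = 63 Ω
  L: Z = jωL = j·6283·0.0576 = 0 + j361.9 Ω
  C: Z = 1/(jωC) = -j/(ω·C) = 0 - j2.605 Ω
Step 3 — Series combination: Z_total = R + L + C = 63 + j359.3 Ω = 364.8∠80.1° Ω.

Z = 63 + j359.3 Ω = 364.8∠80.1° Ω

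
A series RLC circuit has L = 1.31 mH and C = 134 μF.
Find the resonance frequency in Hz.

Step 1 — Resonance condition Im(Z)=0 gives ω₀ = 1/√(LC).
Step 2 — ω₀ = 1/√(0.00131·0.000134) = 2387 rad/s.
Step 3 — f₀ = ω₀/(2π) = 379.9 Hz.

f₀ = 379.9 Hz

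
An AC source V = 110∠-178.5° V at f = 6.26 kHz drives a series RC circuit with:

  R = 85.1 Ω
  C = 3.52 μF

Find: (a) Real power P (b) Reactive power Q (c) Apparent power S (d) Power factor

Step 1 — Angular frequency: ω = 2π·f = 2π·6260 = 3.933e+04 rad/s.
Step 2 — Component impedances:
  R: Z = R = 85.1 Ω
  C: Z = 1/(jωC) = -j/(ω·C) = 0 - j7.223 Ω
Step 3 — Series combination: Z_total = R + C = 85.1 - j7.223 Ω = 85.41∠-4.9° Ω.
Step 4 — Source phasor: V = 110∠-178.5° V = -110 - j2.879 V.
Step 5 — Current: I = V / Z = -1.28 - j0.1425 A = 1.288∠-173.6° A.
Step 6 — Complex power: S = V·I* = 141.2 - j11.98 VA.
Step 7 — Real power: P = Re(S) = 141.2 W.
Step 8 — Reactive power: Q = Im(S) = -11.98 VAR.
Step 9 — Apparent power: |S| = 141.7 VA.
Step 10 — Power factor: PF = P/|S| = 0.9964 (leading).

(a) P = 141.2 W  (b) Q = -11.98 VAR  (c) S = 141.7 VA  (d) PF = 0.9964 (leading)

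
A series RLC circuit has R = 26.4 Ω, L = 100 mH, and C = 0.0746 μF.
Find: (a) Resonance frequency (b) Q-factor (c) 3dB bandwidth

Step 1 — Resonance: ω₀ = 1/√(LC) = 1/√(0.1·7.46e-08) = 1.158e+04 rad/s.
Step 2 — f₀ = ω₀/(2π) = 1843 Hz.
Step 3 — Series Q: Q = ω₀L/R = 1.158e+04·0.1/26.4 = 43.86.
Step 4 — Bandwidth: Δω = ω₀/Q = 264 rad/s; BW = Δω/(2π) = 42.02 Hz.

(a) f₀ = 1843 Hz  (b) Q = 43.86  (c) BW = 42.02 Hz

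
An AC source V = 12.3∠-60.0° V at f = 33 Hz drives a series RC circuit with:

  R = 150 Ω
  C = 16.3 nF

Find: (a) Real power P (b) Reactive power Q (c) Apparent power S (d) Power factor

Step 1 — Angular frequency: ω = 2π·f = 2π·33 = 207.3 rad/s.
Step 2 — Component impedances:
  R: Z = R = 150 Ω
  C: Z = 1/(jωC) = -j/(ω·C) = 0 - j2.959e+05 Ω
Step 3 — Series combination: Z_total = R + C = 150 - j2.959e+05 Ω = 2.959e+05∠-90.0° Ω.
Step 4 — Source phasor: V = 12.3∠-60.0° V = 6.15 - j10.65 V.
Step 5 — Current: I = V / Z = 3.601e-05 + j2.077e-05 A = 4.157e-05∠30.0° A.
Step 6 — Complex power: S = V·I* = 2.592e-07 - j0.0005113 VA.
Step 7 — Real power: P = Re(S) = 2.592e-07 W.
Step 8 — Reactive power: Q = Im(S) = -0.0005113 VAR.
Step 9 — Apparent power: |S| = 0.0005113 VA.
Step 10 — Power factor: PF = P/|S| = 0.000507 (leading).

(a) P = 2.592e-07 W  (b) Q = -0.0005113 VAR  (c) S = 0.0005113 VA  (d) PF = 0.000507 (leading)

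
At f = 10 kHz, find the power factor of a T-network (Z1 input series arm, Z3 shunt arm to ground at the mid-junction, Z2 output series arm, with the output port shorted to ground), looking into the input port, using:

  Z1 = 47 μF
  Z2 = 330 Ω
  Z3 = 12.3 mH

Step 1 — Angular frequency: ω = 2π·f = 2π·1e+04 = 6.283e+04 rad/s.
Step 2 — Component impedances:
  Z1: Z = 1/(jωC) = -j/(ω·C) = 0 - j0.3386 Ω
  Z2: Z = R = 330 Ω
  Z3: Z = jωL = j·6.283e+04·0.0123 = 0 + j772.8 Ω
Step 3 — With the output port shorted to ground, the output series arm Z2 runs from the junction to ground; the shunt arm Z3 also runs from the junction to ground. They appear in parallel: Z3 || Z2 = 279.1 + j119.2 Ω.
Step 4 — Series with input arm Z1: Z_in = Z1 + (Z3 || Z2) = 279.1 + j118.8 Ω = 303.4∠23.1° Ω.
Step 5 — Power factor: PF = cos(φ) = Re(Z)/|Z| = 279.11/303.36 = 0.9201.
Step 6 — Type: Im(Z) = 118.8 ⇒ lagging (phase φ = 23.1°).

PF = 0.9201 (lagging, φ = 23.1°)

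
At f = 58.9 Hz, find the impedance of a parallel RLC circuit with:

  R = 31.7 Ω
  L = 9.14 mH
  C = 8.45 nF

Step 1 — Angular frequency: ω = 2π·f = 2π·58.9 = 370.1 rad/s.
Step 2 — Component impedances:
  R: Z = R = 31.7 Ω
  L: Z = jωL = j·370.1·0.00914 = 0 + j3.383 Ω
  C: Z = 1/(jωC) = -j/(ω·C) = 0 - j3.198e+05 Ω
Step 3 — Parallel combination: 1/Z_total = 1/R + 1/L + 1/C; Z_total = 0.3569 + j3.344 Ω = 3.363∠83.9° Ω.

Z = 0.3569 + j3.344 Ω = 3.363∠83.9° Ω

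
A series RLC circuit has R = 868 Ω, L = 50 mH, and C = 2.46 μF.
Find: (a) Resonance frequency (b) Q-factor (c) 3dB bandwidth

Step 1 — Resonance: ω₀ = 1/√(LC) = 1/√(0.05·2.46e-06) = 2851 rad/s.
Step 2 — f₀ = ω₀/(2π) = 453.8 Hz.
Step 3 — Series Q: Q = ω₀L/R = 2851·0.05/868 = 0.1642.
Step 4 — Bandwidth: Δω = ω₀/Q = 1.736e+04 rad/s; BW = Δω/(2π) = 2763 Hz.

(a) f₀ = 453.8 Hz  (b) Q = 0.1642  (c) BW = 2763 Hz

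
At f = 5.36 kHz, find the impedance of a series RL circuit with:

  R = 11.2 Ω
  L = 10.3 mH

Step 1 — Angular frequency: ω = 2π·f = 2π·5360 = 3.368e+04 rad/s.
Step 2 — Component impedances:
  R: Z = R = 11.2 Ω
  L: Z = jωL = j·3.368e+04·0.0103 = 0 + j346.9 Ω
Step 3 — Series combination: Z_total = R + L = 11.2 + j346.9 Ω = 347.1∠88.2° Ω.

Z = 11.2 + j346.9 Ω = 347.1∠88.2° Ω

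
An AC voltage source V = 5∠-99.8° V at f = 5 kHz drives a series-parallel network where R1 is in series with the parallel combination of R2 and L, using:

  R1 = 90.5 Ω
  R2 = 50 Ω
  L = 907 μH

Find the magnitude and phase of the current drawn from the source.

Step 1 — Angular frequency: ω = 2π·f = 2π·5000 = 3.142e+04 rad/s.
Step 2 — Component impedances:
  R1: Z = R = 90.5 Ω
  R2: Z = R = 50 Ω
  L: Z = jωL = j·3.142e+04·0.000907 = 0 + j28.49 Ω
Step 3 — Parallel branch: R2 || L = 1/(1/R2 + 1/L) = 12.26 + j21.51 Ω.
Step 4 — Series with R1: Z_total = R1 + (R2 || L) = 102.8 + j21.51 Ω = 105∠11.8° Ω.
Step 5 — Source phasor: V = 5∠-99.8° V = -0.851 - j4.927 V.
Step 6 — Ohm's law: I = V / Z_total = (-0.851 - j4.927) / (102.8 + j21.51) = -0.01755 - j0.04427 A.
Step 7 — Convert to polar: |I| = 0.04763 A, ∠I = -111.6°.

I = 0.04763∠-111.6° A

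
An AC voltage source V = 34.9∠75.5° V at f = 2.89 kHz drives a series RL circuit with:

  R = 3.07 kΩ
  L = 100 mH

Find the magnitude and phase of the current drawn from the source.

Step 1 — Angular frequency: ω = 2π·f = 2π·2890 = 1.816e+04 rad/s.
Step 2 — Component impedances:
  R: Z = R = 3070 Ω
  L: Z = jωL = j·1.816e+04·0.1 = 0 + j1816 Ω
Step 3 — Series combination: Z_total = R + L = 3070 + j1816 Ω = 3567∠30.6° Ω.
Step 4 — Source phasor: V = 34.9∠75.5° V = 8.738 + j33.79 V.
Step 5 — Ohm's law: I = V / Z_total = (8.738 + j33.79) / (3070 + j1816) = 0.006931 + j0.006906 A.
Step 6 — Convert to polar: |I| = 0.009785 A, ∠I = 44.9°.

I = 0.009785∠44.9° A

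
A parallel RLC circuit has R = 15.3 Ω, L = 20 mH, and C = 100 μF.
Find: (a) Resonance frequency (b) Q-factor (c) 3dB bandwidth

Step 1 — Resonance: ω₀ = 1/√(LC) = 1/√(0.02·0.0001) = 707.1 rad/s.
Step 2 — f₀ = ω₀/(2π) = 112.5 Hz.
Step 3 — Parallel Q: Q = R/(ω₀L) = 15.3/(707.1·0.02) = 1.082.
Step 4 — Bandwidth: Δω = ω₀/Q = 653.6 rad/s; BW = Δω/(2π) = 104 Hz.

(a) f₀ = 112.5 Hz  (b) Q = 1.082  (c) BW = 104 Hz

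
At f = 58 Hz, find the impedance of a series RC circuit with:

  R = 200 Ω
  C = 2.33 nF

Step 1 — Angular frequency: ω = 2π·f = 2π·58 = 364.4 rad/s.
Step 2 — Component impedances:
  R: Z = R = 200 Ω
  C: Z = 1/(jωC) = -j/(ω·C) = 0 - j1.178e+06 Ω
Step 3 — Series combination: Z_total = R + C = 200 - j1.178e+06 Ω = 1.178e+06∠-90.0° Ω.

Z = 200 - j1.178e+06 Ω = 1.178e+06∠-90.0° Ω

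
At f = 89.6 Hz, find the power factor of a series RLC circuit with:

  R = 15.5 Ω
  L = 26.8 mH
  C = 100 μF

Step 1 — Angular frequency: ω = 2π·f = 2π·89.6 = 563 rad/s.
Step 2 — Component impedances:
  R: Z = R = 15.5 Ω
  L: Z = jωL = j·563·0.0268 = 0 + j15.09 Ω
  C: Z = 1/(jωC) = -j/(ω·C) = 0 - j17.76 Ω
Step 3 — Series combination: Z_total = R + L + C = 15.5 - j2.675 Ω = 15.73∠-9.8° Ω.
Step 4 — Power factor: PF = cos(φ) = Re(Z)/|Z| = 15.5/15.73 = 0.9854.
Step 5 — Type: Im(Z) = -2.675 ⇒ leading (phase φ = -9.8°).

PF = 0.9854 (leading, φ = -9.8°)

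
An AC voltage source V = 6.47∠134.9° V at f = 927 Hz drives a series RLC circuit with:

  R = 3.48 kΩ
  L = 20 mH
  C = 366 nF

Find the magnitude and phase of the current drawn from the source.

Step 1 — Angular frequency: ω = 2π·f = 2π·927 = 5825 rad/s.
Step 2 — Component impedances:
  R: Z = R = 3480 Ω
  L: Z = jωL = j·5825·0.02 = 0 + j116.5 Ω
  C: Z = 1/(jωC) = -j/(ω·C) = 0 - j469.1 Ω
Step 3 — Series combination: Z_total = R + L + C = 3480 - j352.6 Ω = 3498∠-5.8° Ω.
Step 4 — Source phasor: V = 6.47∠134.9° V = -4.567 + j4.583 V.
Step 5 — Ohm's law: I = V / Z_total = (-4.567 + j4.583) / (3480 - j352.6) = -0.001431 + j0.001172 A.
Step 6 — Convert to polar: |I| = 0.00185 A, ∠I = 140.7°.

I = 0.00185∠140.7° A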